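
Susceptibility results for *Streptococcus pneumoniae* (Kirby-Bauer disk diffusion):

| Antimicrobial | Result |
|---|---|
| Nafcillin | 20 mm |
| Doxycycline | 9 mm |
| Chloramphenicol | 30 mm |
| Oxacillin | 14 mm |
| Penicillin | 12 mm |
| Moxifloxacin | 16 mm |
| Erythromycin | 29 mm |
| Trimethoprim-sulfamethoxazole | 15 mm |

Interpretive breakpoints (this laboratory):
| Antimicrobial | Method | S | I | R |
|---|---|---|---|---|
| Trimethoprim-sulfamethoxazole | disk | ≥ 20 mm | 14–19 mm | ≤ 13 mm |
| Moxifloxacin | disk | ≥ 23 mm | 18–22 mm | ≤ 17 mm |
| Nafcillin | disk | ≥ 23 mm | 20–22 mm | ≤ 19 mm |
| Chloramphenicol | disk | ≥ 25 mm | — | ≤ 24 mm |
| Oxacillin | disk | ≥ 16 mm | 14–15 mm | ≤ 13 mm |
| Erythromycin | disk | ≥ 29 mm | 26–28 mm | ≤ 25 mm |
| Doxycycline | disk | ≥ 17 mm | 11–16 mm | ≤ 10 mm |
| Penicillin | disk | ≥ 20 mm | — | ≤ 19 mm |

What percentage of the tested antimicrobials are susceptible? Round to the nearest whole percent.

Nafcillin (20 mm) in 20–22 mm — intermediate
Doxycycline: 9 mm is ≤ 10 mm — resistant
Chloramphenicol: 30 mm is ≥ 25 mm ⇒ Susceptible
Oxacillin: 14 mm is in 14–15 mm — Intermediate
Penicillin (12 mm) ≤ 19 mm ⇒ Resistant
Moxifloxacin 16 mm: ≤ 17 mm — Resistant
Erythromycin 29 mm: ≥ 29 mm — S
Trimethoprim-sulfamethoxazole: 15 mm is in 14–19 mm ⇒ I
Susceptible: 2/8

25%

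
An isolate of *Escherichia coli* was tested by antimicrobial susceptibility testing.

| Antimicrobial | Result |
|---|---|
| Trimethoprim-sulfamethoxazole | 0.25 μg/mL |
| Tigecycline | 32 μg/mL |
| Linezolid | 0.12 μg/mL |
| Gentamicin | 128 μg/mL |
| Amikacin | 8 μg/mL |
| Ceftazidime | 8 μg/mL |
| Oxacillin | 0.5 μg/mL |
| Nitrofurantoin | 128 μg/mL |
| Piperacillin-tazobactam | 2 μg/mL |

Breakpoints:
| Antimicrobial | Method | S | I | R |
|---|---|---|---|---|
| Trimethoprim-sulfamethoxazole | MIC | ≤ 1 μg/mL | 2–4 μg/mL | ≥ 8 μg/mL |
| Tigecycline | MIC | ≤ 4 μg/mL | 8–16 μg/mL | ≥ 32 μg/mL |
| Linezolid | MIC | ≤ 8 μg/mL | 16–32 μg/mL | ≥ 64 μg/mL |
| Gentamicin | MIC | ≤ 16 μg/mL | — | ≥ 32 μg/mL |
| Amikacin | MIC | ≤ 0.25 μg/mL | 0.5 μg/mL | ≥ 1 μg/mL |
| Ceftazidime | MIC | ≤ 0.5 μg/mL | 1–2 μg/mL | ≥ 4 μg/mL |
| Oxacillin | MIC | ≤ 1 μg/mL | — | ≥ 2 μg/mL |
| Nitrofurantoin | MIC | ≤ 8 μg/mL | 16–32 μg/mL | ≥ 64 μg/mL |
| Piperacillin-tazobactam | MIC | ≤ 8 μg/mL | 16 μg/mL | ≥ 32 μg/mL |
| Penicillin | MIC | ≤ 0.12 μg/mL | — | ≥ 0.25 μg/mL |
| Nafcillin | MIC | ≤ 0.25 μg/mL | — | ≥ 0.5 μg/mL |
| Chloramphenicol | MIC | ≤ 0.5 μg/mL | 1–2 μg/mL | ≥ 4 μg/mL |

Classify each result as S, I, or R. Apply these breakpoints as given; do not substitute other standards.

Trimethoprim-sulfamethoxazole (0.25 μg/mL) ≤ 1 μg/mL → susceptible
Tigecycline: 32 μg/mL is ≥ 32 μg/mL → resistant
Linezolid 0.12 μg/mL: ≤ 8 μg/mL ⇒ susceptible
Gentamicin: 128 μg/mL is ≥ 32 μg/mL — Resistant
Amikacin 8 μg/mL: ≥ 1 μg/mL → R
Ceftazidime (8 μg/mL) ≥ 4 μg/mL ⇒ Resistant
Oxacillin: 0.5 μg/mL is ≤ 1 μg/mL → susceptible
Nitrofurantoin 128 μg/mL: ≥ 64 μg/mL — Resistant
Piperacillin-tazobactam 2 μg/mL: ≤ 8 μg/mL ⇒ susceptible

S, R, S, R, R, R, S, R, S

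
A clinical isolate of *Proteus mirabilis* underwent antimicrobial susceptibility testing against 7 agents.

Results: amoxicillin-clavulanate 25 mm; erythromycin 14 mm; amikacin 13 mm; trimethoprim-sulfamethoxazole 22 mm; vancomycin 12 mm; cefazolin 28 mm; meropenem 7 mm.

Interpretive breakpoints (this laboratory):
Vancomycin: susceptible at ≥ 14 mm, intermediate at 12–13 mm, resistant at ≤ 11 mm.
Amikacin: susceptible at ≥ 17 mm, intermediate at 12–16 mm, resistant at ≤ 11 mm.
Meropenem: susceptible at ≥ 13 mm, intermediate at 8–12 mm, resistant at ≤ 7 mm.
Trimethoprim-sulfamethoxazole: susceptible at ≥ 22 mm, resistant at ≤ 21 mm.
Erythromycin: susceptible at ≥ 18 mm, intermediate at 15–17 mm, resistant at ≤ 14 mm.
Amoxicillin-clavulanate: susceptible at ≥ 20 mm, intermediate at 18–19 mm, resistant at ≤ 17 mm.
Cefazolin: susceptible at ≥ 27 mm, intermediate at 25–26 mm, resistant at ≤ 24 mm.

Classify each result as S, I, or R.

Amoxicillin-clavulanate: 25 mm is ≥ 20 mm → susceptible
Erythromycin (14 mm) ≤ 14 mm → resistant
Amikacin: 13 mm is in 12–16 mm — I
Trimethoprim-sulfamethoxazole: 22 mm is ≥ 22 mm ⇒ S
Vancomycin (12 mm) in 12–13 mm → intermediate
Cefazolin: 28 mm is ≥ 27 mm ⇒ S
Meropenem (7 mm) ≤ 7 mm ⇒ R

S, R, I, S, I, S, R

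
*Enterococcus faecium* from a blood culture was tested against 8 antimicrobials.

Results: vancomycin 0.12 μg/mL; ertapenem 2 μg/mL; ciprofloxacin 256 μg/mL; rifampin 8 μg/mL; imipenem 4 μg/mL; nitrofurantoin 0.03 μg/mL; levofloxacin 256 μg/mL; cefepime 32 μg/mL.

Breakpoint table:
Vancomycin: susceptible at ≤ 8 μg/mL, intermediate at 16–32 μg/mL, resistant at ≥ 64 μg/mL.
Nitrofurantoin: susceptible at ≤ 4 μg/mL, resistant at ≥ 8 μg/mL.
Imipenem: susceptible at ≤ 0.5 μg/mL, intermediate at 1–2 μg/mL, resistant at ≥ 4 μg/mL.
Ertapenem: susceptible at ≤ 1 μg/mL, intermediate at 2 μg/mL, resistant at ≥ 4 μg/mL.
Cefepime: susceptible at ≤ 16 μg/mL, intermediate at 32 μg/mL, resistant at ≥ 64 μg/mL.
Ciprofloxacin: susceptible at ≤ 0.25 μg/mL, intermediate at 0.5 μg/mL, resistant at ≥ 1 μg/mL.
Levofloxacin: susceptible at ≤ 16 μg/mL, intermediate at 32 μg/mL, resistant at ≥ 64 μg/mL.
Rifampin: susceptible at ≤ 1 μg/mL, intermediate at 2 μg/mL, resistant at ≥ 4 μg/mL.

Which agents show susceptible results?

vancomycin, nitrofurantoin

Vancomycin 0.12 μg/mL: ≤ 8 μg/mL → susceptible
Ertapenem (2 μg/mL) = 2 μg/mL — Intermediate
Ciprofloxacin 256 μg/mL: ≥ 1 μg/mL → Resistant
Rifampin: 8 μg/mL is ≥ 4 μg/mL → R
Imipenem: 4 μg/mL is ≥ 4 μg/mL ⇒ resistant
Nitrofurantoin (0.03 μg/mL) ≤ 4 μg/mL — susceptible
Levofloxacin: 256 μg/mL is ≥ 64 μg/mL ⇒ resistant
Cefepime: 32 μg/mL is = 32 μg/mL ⇒ Intermediate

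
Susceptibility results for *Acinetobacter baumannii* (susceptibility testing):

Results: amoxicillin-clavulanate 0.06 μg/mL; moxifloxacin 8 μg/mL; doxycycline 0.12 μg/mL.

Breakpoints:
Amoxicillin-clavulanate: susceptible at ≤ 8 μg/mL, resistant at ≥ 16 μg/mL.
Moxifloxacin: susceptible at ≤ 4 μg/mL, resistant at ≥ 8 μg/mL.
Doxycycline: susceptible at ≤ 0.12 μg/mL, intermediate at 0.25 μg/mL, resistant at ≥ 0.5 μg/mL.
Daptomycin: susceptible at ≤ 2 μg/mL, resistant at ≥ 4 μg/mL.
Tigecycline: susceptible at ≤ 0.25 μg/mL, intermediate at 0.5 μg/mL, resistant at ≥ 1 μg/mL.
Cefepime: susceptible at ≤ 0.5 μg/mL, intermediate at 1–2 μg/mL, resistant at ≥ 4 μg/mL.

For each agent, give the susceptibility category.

Amoxicillin-clavulanate (0.06 μg/mL) ≤ 8 μg/mL — S
Moxifloxacin: 8 μg/mL is ≥ 8 μg/mL — R
Doxycycline (0.12 μg/mL) ≤ 0.12 μg/mL ⇒ Susceptible

S, R, S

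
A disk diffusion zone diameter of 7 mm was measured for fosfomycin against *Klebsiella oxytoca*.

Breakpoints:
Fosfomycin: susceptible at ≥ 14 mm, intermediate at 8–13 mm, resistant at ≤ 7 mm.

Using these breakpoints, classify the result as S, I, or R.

Fosfomycin 7 mm: ≤ 7 mm → resistant

Resistant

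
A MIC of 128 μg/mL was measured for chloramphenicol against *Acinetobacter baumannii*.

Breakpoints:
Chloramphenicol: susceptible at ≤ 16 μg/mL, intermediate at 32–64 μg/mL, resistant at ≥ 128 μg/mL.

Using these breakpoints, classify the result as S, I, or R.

Chloramphenicol: 128 μg/mL is ≥ 128 μg/mL → resistant

R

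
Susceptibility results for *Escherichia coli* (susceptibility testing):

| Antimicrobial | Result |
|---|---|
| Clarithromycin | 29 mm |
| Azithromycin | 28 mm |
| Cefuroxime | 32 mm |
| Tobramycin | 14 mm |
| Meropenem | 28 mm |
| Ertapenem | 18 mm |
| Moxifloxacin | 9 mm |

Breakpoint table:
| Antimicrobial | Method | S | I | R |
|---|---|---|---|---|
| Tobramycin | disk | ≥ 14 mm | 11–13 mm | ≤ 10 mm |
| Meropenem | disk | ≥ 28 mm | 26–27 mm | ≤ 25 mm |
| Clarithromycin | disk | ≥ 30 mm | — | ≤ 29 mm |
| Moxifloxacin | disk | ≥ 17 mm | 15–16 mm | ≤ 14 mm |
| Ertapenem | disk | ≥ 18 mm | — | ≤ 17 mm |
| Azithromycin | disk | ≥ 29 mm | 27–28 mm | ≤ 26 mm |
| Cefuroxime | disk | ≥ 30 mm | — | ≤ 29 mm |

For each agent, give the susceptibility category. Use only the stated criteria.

Clarithromycin: 29 mm is ≤ 29 mm — resistant
Azithromycin 28 mm: in 27–28 mm — I
Cefuroxime (32 mm) ≥ 30 mm ⇒ Susceptible
Tobramycin (14 mm) ≥ 14 mm ⇒ susceptible
Meropenem: 28 mm is ≥ 28 mm ⇒ susceptible
Ertapenem: 18 mm is ≥ 18 mm ⇒ Susceptible
Moxifloxacin: 9 mm is ≤ 14 mm — resistant

R, I, S, S, S, S, R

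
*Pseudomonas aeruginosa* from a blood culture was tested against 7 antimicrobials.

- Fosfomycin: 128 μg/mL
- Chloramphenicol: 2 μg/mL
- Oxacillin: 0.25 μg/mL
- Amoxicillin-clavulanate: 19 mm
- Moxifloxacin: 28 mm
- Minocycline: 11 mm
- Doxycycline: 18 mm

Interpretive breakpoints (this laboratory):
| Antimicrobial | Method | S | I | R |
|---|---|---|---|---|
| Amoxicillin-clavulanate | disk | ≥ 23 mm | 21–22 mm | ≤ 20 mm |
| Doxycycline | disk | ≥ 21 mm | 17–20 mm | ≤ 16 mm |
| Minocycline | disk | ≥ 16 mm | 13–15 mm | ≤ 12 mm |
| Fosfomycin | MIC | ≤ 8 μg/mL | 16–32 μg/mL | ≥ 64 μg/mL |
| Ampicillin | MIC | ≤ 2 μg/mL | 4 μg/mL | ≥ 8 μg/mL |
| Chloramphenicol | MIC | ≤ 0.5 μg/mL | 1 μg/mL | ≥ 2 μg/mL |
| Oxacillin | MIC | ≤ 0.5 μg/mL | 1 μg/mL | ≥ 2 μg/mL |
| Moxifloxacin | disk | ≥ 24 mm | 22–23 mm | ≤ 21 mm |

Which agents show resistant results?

Fosfomycin 128 μg/mL: ≥ 64 μg/mL — resistant
Chloramphenicol (2 μg/mL) ≥ 2 μg/mL → resistant
Oxacillin: 0.25 μg/mL is ≤ 0.5 μg/mL — S
Amoxicillin-clavulanate: 19 mm is ≤ 20 mm — R
Moxifloxacin (28 mm) ≥ 24 mm → Susceptible
Minocycline 11 mm: ≤ 12 mm → resistant
Doxycycline (18 mm) in 17–20 mm — I

fosfomycin, chloramphenicol, amoxicillin-clavulanate, minocycline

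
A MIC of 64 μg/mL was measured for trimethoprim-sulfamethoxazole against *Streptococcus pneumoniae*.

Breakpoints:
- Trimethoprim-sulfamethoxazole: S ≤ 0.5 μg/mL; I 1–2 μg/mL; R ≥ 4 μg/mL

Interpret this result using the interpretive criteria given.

Resistant

Trimethoprim-sulfamethoxazole: 64 μg/mL is ≥ 4 μg/mL ⇒ resistant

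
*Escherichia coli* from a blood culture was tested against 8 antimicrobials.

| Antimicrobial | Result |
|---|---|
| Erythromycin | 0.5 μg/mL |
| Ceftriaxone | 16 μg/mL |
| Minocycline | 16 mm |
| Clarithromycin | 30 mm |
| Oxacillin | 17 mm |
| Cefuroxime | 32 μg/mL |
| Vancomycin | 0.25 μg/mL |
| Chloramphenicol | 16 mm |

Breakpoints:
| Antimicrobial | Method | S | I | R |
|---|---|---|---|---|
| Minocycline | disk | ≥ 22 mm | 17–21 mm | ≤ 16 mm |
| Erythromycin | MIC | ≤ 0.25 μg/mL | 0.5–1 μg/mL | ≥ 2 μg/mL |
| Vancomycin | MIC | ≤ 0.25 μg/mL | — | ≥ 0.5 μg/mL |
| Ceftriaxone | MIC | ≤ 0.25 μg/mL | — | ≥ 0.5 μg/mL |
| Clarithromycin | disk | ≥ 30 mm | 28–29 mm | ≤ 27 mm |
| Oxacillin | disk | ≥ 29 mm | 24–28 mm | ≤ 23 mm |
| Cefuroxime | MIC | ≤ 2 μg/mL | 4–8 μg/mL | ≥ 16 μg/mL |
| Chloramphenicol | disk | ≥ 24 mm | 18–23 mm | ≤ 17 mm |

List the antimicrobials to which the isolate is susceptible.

clarithromycin, vancomycin

Erythromycin (0.5 μg/mL) in 0.5–1 μg/mL ⇒ intermediate
Ceftriaxone: 16 μg/mL is ≥ 0.5 μg/mL → R
Minocycline (16 mm) ≤ 16 mm ⇒ Resistant
Clarithromycin (30 mm) ≥ 30 mm → S
Oxacillin 17 mm: ≤ 23 mm — Resistant
Cefuroxime: 32 μg/mL is ≥ 16 μg/mL → resistant
Vancomycin (0.25 μg/mL) ≤ 0.25 μg/mL ⇒ Susceptible
Chloramphenicol 16 mm: ≤ 17 mm ⇒ Resistant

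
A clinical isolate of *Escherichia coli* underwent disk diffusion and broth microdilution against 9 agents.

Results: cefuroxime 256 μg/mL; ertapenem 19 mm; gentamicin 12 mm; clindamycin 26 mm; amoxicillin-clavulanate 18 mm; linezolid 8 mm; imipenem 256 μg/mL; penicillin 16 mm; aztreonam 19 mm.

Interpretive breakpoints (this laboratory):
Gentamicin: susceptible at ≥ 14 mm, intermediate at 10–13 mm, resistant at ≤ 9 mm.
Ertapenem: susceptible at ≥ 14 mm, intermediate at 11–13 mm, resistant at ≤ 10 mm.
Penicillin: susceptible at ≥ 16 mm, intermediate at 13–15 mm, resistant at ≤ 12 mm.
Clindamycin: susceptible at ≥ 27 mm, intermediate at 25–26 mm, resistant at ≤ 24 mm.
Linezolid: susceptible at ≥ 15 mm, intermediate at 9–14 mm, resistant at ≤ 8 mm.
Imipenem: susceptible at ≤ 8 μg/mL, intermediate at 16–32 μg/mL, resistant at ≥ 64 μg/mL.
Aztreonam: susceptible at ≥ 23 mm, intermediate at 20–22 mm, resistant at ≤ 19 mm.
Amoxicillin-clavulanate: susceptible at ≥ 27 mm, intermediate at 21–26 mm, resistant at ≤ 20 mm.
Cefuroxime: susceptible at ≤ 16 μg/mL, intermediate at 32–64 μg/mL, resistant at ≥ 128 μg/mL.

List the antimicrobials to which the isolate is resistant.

Cefuroxime 256 μg/mL: ≥ 128 μg/mL → R
Ertapenem: 19 mm is ≥ 14 mm — susceptible
Gentamicin: 12 mm is in 10–13 mm — intermediate
Clindamycin: 26 mm is in 25–26 mm — I
Amoxicillin-clavulanate: 18 mm is ≤ 20 mm ⇒ Resistant
Linezolid (8 mm) ≤ 8 mm ⇒ Resistant
Imipenem (256 μg/mL) ≥ 64 μg/mL → Resistant
Penicillin 16 mm: ≥ 16 mm — susceptible
Aztreonam: 19 mm is ≤ 19 mm → resistant

cefuroxime, amoxicillin-clavulanate, linezolid, imipenem, aztreonam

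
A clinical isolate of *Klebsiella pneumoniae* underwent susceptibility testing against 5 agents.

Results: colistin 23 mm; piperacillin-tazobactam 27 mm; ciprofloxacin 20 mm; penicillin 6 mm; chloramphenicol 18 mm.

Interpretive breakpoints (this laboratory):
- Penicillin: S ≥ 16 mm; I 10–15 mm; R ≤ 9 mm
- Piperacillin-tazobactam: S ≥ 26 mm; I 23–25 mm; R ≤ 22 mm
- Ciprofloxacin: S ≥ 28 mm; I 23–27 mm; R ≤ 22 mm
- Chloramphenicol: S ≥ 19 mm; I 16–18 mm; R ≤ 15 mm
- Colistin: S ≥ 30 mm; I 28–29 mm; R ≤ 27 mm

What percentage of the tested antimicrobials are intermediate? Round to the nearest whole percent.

Colistin: 23 mm is ≤ 27 mm ⇒ resistant
Piperacillin-tazobactam: 27 mm is ≥ 26 mm ⇒ S
Ciprofloxacin: 20 mm is ≤ 22 mm ⇒ Resistant
Penicillin (6 mm) ≤ 9 mm — resistant
Chloramphenicol 18 mm: in 16–18 mm ⇒ I
Intermediate: 1/5

20%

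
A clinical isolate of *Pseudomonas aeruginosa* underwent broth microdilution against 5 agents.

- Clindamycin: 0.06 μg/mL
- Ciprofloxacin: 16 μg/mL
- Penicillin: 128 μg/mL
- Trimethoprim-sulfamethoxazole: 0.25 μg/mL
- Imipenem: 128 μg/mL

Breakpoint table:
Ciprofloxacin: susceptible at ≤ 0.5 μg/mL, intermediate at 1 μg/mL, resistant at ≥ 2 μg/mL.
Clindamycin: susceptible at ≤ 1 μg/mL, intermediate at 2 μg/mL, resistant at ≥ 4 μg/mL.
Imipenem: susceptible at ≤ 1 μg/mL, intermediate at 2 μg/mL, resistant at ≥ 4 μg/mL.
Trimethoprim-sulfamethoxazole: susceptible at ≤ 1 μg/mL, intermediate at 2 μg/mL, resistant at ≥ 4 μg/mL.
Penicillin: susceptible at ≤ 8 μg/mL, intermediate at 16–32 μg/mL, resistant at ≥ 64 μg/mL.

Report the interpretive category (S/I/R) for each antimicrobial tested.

S, R, R, S, R

Clindamycin (0.06 μg/mL) ≤ 1 μg/mL ⇒ S
Ciprofloxacin 16 μg/mL: ≥ 2 μg/mL → resistant
Penicillin: 128 μg/mL is ≥ 64 μg/mL → R
Trimethoprim-sulfamethoxazole 0.25 μg/mL: ≤ 1 μg/mL → Susceptible
Imipenem 128 μg/mL: ≥ 4 μg/mL ⇒ resistant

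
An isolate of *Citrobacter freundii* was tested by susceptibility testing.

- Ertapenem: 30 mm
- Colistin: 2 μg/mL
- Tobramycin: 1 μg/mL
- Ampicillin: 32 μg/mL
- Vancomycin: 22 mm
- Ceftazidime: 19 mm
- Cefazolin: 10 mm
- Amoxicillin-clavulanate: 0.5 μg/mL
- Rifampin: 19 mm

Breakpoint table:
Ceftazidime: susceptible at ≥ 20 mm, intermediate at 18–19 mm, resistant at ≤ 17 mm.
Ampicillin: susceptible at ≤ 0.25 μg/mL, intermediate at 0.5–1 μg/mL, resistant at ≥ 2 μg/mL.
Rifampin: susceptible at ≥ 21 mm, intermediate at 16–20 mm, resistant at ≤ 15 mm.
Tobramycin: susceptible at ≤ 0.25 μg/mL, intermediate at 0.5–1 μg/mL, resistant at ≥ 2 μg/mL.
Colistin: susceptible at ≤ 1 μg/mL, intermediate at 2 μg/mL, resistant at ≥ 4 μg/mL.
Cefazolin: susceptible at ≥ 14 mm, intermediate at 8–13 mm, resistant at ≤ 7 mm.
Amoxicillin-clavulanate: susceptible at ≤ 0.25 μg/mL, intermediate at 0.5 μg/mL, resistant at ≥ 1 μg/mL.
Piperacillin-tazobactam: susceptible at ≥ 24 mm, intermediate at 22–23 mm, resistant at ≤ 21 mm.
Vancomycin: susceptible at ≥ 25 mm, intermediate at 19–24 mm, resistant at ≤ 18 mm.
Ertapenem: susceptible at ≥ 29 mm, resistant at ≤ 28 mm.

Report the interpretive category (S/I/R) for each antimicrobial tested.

S, I, I, R, I, I, I, I, I

Ertapenem (30 mm) ≥ 29 mm — S
Colistin (2 μg/mL) = 2 μg/mL ⇒ intermediate
Tobramycin 1 μg/mL: in 0.5–1 μg/mL → intermediate
Ampicillin 32 μg/mL: ≥ 2 μg/mL ⇒ resistant
Vancomycin 22 mm: in 19–24 mm — Intermediate
Ceftazidime (19 mm) in 18–19 mm ⇒ I
Cefazolin (10 mm) in 8–13 mm → intermediate
Amoxicillin-clavulanate 0.5 μg/mL: = 0.5 μg/mL — Intermediate
Rifampin: 19 mm is in 16–20 mm → I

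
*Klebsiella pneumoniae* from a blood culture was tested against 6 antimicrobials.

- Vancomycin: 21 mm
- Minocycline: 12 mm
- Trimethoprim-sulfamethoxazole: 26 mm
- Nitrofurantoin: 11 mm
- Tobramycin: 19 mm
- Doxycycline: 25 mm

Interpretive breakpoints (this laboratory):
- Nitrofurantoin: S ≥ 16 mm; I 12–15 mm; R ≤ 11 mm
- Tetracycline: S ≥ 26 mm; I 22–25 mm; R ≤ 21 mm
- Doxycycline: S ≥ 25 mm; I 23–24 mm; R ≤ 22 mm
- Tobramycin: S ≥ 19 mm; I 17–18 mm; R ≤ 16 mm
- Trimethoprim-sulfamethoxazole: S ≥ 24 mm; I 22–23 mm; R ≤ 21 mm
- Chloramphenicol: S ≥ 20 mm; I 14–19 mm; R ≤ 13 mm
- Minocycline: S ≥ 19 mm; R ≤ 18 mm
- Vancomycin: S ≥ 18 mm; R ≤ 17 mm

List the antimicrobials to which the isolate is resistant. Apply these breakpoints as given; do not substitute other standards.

minocycline, nitrofurantoin

Vancomycin (21 mm) ≥ 18 mm — susceptible
Minocycline (12 mm) ≤ 18 mm ⇒ R
Trimethoprim-sulfamethoxazole (26 mm) ≥ 24 mm → S
Nitrofurantoin (11 mm) ≤ 11 mm → resistant
Tobramycin (19 mm) ≥ 19 mm ⇒ S
Doxycycline: 25 mm is ≥ 25 mm — S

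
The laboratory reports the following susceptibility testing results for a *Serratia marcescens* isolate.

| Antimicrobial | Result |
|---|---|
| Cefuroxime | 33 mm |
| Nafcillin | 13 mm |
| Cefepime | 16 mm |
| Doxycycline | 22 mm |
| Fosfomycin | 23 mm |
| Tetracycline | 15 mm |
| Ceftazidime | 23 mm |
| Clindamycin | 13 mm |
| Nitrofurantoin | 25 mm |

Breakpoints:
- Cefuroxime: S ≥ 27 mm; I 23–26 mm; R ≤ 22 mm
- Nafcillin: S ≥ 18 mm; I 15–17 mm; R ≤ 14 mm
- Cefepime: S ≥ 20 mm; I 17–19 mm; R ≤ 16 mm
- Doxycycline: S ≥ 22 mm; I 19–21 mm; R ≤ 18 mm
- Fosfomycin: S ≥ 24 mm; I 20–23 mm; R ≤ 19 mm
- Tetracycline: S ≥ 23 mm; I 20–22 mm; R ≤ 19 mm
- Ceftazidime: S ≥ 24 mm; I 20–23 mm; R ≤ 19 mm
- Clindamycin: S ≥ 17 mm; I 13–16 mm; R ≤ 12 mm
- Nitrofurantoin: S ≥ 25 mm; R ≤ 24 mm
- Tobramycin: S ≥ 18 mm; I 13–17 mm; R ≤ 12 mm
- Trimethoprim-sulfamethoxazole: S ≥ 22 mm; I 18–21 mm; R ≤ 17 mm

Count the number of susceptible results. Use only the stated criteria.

Cefuroxime (33 mm) ≥ 27 mm → susceptible
Nafcillin 13 mm: ≤ 14 mm ⇒ resistant
Cefepime: 16 mm is ≤ 16 mm → R
Doxycycline 22 mm: ≥ 22 mm → S
Fosfomycin (23 mm) in 20–23 mm — Intermediate
Tetracycline (15 mm) ≤ 19 mm — resistant
Ceftazidime 23 mm: in 20–23 mm — I
Clindamycin 13 mm: in 13–16 mm → I
Nitrofurantoin 25 mm: ≥ 25 mm → susceptible
Susceptible: 3

3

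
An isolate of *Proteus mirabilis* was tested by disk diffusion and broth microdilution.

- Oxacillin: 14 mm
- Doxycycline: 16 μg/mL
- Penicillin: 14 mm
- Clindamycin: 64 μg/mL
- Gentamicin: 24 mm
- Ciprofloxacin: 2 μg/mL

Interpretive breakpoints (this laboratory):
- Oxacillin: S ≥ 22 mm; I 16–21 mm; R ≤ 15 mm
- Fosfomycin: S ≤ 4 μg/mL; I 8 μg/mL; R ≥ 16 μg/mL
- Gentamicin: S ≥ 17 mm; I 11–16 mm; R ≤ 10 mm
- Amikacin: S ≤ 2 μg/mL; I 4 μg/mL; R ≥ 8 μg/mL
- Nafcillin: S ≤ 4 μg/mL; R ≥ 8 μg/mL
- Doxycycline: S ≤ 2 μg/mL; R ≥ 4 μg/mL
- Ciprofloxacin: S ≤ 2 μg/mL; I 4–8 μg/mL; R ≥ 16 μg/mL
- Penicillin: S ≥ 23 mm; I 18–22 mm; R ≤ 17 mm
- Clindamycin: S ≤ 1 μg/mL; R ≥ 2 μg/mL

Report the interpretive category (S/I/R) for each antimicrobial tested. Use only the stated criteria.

R, R, R, R, S, S

Oxacillin 14 mm: ≤ 15 mm — resistant
Doxycycline 16 μg/mL: ≥ 4 μg/mL → resistant
Penicillin (14 mm) ≤ 17 mm → Resistant
Clindamycin: 64 μg/mL is ≥ 2 μg/mL → resistant
Gentamicin 24 mm: ≥ 17 mm ⇒ Susceptible
Ciprofloxacin (2 μg/mL) ≤ 2 μg/mL — S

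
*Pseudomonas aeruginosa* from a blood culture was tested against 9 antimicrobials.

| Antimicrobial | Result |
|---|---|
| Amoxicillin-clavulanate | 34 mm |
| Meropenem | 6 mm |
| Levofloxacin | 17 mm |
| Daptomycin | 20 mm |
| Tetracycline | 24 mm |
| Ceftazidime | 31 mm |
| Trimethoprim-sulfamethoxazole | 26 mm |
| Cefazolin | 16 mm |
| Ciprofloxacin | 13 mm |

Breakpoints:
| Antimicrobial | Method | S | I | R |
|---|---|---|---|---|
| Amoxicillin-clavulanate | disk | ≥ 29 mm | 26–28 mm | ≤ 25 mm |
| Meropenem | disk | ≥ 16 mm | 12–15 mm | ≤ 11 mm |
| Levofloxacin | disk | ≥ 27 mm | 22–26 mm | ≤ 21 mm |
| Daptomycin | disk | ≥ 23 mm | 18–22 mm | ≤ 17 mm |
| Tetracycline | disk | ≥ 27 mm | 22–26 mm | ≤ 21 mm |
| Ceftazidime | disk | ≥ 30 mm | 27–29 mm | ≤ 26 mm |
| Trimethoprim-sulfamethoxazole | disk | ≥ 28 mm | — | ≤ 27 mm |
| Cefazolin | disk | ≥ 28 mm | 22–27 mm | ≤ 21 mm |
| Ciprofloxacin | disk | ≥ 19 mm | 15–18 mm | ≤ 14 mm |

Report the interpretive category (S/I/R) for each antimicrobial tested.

Amoxicillin-clavulanate 34 mm: ≥ 29 mm ⇒ S
Meropenem (6 mm) ≤ 11 mm ⇒ R
Levofloxacin (17 mm) ≤ 21 mm ⇒ R
Daptomycin 20 mm: in 18–22 mm → I
Tetracycline (24 mm) in 22–26 mm ⇒ Intermediate
Ceftazidime (31 mm) ≥ 30 mm → Susceptible
Trimethoprim-sulfamethoxazole: 26 mm is ≤ 27 mm — R
Cefazolin 16 mm: ≤ 21 mm → R
Ciprofloxacin (13 mm) ≤ 14 mm ⇒ resistant

S, R, R, I, I, S, R, R, R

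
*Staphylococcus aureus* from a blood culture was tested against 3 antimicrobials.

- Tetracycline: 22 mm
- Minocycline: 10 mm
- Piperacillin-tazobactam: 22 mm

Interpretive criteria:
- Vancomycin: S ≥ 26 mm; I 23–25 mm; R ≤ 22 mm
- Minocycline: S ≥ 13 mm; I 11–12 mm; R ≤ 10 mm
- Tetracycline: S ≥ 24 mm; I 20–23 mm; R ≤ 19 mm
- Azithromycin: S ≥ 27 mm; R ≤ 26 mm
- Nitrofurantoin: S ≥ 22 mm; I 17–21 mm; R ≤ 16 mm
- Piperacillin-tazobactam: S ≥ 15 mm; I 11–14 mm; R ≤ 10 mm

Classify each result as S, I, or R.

Tetracycline: 22 mm is in 20–23 mm ⇒ intermediate
Minocycline 10 mm: ≤ 10 mm — resistant
Piperacillin-tazobactam (22 mm) ≥ 15 mm → susceptible

I, R, S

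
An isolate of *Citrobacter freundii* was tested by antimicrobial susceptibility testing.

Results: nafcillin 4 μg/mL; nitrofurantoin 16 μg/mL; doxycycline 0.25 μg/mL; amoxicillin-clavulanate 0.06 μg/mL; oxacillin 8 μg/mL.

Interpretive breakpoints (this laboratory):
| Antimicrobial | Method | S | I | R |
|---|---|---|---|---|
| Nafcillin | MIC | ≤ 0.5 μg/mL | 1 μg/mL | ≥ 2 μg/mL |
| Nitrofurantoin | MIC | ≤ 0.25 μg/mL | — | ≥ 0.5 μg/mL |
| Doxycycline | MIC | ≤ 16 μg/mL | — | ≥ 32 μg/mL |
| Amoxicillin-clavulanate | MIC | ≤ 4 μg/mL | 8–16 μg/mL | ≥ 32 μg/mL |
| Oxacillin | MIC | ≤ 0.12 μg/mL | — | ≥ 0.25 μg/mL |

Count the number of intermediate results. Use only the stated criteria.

0

Nafcillin 4 μg/mL: ≥ 2 μg/mL → R
Nitrofurantoin (16 μg/mL) ≥ 0.5 μg/mL → R
Doxycycline (0.25 μg/mL) ≤ 16 μg/mL — S
Amoxicillin-clavulanate (0.06 μg/mL) ≤ 4 μg/mL → S
Oxacillin 8 μg/mL: ≥ 0.25 μg/mL → R
Intermediate: 0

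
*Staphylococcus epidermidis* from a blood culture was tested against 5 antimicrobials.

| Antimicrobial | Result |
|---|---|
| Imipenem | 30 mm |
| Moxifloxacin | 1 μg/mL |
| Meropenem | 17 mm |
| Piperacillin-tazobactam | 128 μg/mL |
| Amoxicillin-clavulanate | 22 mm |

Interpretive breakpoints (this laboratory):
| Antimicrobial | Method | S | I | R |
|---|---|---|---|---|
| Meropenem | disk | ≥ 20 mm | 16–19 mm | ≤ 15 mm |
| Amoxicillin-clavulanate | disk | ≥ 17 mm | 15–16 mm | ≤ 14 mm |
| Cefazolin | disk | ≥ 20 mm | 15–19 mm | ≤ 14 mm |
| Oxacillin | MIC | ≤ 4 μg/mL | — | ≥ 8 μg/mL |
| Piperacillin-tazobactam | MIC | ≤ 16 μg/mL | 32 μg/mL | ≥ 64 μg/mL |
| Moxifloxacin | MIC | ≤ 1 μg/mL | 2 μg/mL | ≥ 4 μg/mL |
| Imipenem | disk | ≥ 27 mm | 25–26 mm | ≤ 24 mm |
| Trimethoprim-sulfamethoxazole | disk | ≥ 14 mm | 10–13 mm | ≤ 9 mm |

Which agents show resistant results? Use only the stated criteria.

piperacillin-tazobactam

Imipenem: 30 mm is ≥ 27 mm ⇒ Susceptible
Moxifloxacin 1 μg/mL: ≤ 1 μg/mL — S
Meropenem (17 mm) in 16–19 mm — Intermediate
Piperacillin-tazobactam (128 μg/mL) ≥ 64 μg/mL → resistant
Amoxicillin-clavulanate 22 mm: ≥ 17 mm — susceptible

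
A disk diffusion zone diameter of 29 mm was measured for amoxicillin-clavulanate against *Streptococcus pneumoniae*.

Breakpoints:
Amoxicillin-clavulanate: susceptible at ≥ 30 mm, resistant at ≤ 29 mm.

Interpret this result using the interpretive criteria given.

R

Amoxicillin-clavulanate: 29 mm is ≤ 29 mm — resistant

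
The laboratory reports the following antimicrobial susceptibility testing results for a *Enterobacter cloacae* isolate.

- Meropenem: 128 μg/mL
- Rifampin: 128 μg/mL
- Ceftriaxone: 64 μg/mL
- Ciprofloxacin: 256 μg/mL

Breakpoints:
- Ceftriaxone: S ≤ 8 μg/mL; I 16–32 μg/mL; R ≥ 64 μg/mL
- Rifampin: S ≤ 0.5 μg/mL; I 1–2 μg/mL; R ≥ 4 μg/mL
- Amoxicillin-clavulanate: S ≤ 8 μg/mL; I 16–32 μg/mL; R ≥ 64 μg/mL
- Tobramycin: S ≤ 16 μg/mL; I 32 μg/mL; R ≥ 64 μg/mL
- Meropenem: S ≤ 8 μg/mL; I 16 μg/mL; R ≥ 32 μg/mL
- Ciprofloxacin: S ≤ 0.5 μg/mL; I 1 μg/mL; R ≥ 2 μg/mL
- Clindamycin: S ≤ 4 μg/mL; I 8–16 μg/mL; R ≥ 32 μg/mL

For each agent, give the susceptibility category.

R, R, R, R

Meropenem 128 μg/mL: ≥ 32 μg/mL — resistant
Rifampin 128 μg/mL: ≥ 4 μg/mL → R
Ceftriaxone: 64 μg/mL is ≥ 64 μg/mL ⇒ Resistant
Ciprofloxacin: 256 μg/mL is ≥ 2 μg/mL → resistant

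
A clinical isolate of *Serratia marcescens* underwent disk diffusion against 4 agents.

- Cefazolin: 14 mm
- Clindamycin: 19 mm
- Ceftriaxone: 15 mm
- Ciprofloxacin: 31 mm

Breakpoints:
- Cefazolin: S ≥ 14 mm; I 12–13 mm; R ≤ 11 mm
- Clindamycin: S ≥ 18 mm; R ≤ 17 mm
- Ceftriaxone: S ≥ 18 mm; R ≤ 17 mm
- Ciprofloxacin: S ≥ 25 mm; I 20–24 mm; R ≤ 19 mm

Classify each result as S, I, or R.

S, S, R, S

Cefazolin 14 mm: ≥ 14 mm ⇒ susceptible
Clindamycin 19 mm: ≥ 18 mm ⇒ Susceptible
Ceftriaxone 15 mm: ≤ 17 mm ⇒ R
Ciprofloxacin 31 mm: ≥ 25 mm ⇒ Susceptible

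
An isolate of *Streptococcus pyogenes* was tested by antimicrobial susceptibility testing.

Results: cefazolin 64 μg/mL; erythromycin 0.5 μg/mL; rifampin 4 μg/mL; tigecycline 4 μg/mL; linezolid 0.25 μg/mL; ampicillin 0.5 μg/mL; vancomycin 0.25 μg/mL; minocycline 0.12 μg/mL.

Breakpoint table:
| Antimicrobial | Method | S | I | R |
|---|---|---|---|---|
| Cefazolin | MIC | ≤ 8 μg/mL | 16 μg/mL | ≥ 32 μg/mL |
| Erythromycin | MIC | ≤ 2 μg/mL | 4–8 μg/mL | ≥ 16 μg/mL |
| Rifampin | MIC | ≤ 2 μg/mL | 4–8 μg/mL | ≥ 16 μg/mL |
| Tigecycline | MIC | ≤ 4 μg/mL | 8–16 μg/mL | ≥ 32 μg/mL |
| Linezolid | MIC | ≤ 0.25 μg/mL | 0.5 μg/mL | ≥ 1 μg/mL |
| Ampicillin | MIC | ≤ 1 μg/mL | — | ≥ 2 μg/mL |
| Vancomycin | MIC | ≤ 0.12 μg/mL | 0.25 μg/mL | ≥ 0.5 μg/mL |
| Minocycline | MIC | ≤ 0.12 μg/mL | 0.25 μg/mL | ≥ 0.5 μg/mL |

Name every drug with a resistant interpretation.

Cefazolin: 64 μg/mL is ≥ 32 μg/mL — R
Erythromycin 0.5 μg/mL: ≤ 2 μg/mL — S
Rifampin 4 μg/mL: in 4–8 μg/mL ⇒ I
Tigecycline 4 μg/mL: ≤ 4 μg/mL ⇒ S
Linezolid 0.25 μg/mL: ≤ 0.25 μg/mL ⇒ Susceptible
Ampicillin (0.5 μg/mL) ≤ 1 μg/mL → S
Vancomycin 0.25 μg/mL: = 0.25 μg/mL ⇒ I
Minocycline (0.12 μg/mL) ≤ 0.12 μg/mL → susceptible

cefazolin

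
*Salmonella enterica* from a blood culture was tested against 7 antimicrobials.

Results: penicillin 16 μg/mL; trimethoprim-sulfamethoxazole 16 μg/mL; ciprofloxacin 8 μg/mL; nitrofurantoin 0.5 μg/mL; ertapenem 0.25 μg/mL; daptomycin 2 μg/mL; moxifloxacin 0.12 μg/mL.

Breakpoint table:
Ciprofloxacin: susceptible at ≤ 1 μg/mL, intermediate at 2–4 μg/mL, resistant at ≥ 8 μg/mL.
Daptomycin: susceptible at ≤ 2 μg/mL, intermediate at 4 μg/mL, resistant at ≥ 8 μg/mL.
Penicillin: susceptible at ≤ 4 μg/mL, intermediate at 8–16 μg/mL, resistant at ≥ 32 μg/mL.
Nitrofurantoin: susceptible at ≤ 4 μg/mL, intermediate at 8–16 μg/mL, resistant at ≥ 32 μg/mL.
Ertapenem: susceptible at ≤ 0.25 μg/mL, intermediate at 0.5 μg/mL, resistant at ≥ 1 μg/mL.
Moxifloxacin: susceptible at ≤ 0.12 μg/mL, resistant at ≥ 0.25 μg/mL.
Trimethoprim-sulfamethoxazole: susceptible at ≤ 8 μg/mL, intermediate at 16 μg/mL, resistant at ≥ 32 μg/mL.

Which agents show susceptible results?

Penicillin: 16 μg/mL is in 8–16 μg/mL — Intermediate
Trimethoprim-sulfamethoxazole: 16 μg/mL is = 16 μg/mL — I
Ciprofloxacin 8 μg/mL: ≥ 8 μg/mL — Resistant
Nitrofurantoin: 0.5 μg/mL is ≤ 4 μg/mL ⇒ Susceptible
Ertapenem (0.25 μg/mL) ≤ 0.25 μg/mL → susceptible
Daptomycin (2 μg/mL) ≤ 2 μg/mL → S
Moxifloxacin: 0.12 μg/mL is ≤ 0.12 μg/mL ⇒ Susceptible

nitrofurantoin, ertapenem, daptomycin, moxifloxacin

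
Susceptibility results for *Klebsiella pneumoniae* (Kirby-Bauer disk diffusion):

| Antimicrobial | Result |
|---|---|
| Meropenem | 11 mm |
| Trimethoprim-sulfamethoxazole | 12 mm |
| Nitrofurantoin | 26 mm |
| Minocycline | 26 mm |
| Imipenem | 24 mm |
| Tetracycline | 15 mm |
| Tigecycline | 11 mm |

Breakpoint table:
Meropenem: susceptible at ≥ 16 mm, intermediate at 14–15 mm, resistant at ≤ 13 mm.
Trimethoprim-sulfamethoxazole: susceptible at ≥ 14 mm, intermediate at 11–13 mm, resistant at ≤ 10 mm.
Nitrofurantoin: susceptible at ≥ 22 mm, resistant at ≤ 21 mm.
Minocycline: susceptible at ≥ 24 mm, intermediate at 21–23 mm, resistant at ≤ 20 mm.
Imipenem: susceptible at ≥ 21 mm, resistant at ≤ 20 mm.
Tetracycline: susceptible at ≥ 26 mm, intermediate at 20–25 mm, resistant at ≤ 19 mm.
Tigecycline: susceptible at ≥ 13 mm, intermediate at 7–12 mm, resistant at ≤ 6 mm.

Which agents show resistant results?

Meropenem (11 mm) ≤ 13 mm — resistant
Trimethoprim-sulfamethoxazole (12 mm) in 11–13 mm → Intermediate
Nitrofurantoin: 26 mm is ≥ 22 mm ⇒ Susceptible
Minocycline (26 mm) ≥ 24 mm ⇒ Susceptible
Imipenem: 24 mm is ≥ 21 mm → susceptible
Tetracycline: 15 mm is ≤ 19 mm ⇒ Resistant
Tigecycline 11 mm: in 7–12 mm → intermediate

meropenem, tetracycline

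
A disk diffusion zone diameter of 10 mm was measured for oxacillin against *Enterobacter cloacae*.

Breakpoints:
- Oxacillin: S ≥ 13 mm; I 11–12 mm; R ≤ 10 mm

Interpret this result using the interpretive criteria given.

Oxacillin (10 mm) ≤ 10 mm — R

R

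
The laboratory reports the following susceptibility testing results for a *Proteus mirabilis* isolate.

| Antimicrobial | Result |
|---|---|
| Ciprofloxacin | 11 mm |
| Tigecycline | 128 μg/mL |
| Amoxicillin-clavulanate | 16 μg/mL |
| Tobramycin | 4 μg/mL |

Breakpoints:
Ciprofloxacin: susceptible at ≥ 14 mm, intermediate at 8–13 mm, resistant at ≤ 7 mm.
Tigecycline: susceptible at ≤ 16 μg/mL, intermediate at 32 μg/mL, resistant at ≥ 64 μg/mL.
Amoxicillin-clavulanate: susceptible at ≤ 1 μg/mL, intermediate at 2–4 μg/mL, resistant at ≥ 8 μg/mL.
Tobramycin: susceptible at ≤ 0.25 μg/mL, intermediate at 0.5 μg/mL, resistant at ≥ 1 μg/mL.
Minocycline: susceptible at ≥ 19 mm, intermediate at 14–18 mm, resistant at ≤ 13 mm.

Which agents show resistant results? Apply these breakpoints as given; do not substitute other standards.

tigecycline, amoxicillin-clavulanate, tobramycin

Ciprofloxacin 11 mm: in 8–13 mm — I
Tigecycline 128 μg/mL: ≥ 64 μg/mL → R
Amoxicillin-clavulanate (16 μg/mL) ≥ 8 μg/mL ⇒ Resistant
Tobramycin (4 μg/mL) ≥ 1 μg/mL — Resistant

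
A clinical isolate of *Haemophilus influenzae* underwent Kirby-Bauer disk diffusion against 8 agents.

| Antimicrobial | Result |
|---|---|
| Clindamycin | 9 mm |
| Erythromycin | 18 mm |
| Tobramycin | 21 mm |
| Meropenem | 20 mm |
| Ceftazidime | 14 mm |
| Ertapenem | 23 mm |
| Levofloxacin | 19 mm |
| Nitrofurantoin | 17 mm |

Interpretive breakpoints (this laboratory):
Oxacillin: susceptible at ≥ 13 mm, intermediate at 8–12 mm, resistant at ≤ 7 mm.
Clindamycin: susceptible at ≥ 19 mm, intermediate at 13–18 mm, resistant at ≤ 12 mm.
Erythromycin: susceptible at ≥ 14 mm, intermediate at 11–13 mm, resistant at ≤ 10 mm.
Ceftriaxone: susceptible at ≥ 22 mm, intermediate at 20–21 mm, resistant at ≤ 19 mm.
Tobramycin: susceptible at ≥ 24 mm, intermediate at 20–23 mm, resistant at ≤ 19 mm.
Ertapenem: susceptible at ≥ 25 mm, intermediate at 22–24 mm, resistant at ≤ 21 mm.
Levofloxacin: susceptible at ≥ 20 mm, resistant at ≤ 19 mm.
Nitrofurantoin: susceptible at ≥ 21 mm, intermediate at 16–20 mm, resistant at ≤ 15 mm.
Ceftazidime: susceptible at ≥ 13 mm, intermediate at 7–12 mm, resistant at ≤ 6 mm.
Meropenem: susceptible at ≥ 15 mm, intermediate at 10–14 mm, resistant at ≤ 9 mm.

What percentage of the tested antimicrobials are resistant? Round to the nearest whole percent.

25%

Clindamycin: 9 mm is ≤ 12 mm → Resistant
Erythromycin 18 mm: ≥ 14 mm → susceptible
Tobramycin (21 mm) in 20–23 mm ⇒ I
Meropenem 20 mm: ≥ 15 mm — S
Ceftazidime (14 mm) ≥ 13 mm ⇒ Susceptible
Ertapenem (23 mm) in 22–24 mm ⇒ I
Levofloxacin: 19 mm is ≤ 19 mm ⇒ R
Nitrofurantoin 17 mm: in 16–20 mm → I
Resistant: 2/8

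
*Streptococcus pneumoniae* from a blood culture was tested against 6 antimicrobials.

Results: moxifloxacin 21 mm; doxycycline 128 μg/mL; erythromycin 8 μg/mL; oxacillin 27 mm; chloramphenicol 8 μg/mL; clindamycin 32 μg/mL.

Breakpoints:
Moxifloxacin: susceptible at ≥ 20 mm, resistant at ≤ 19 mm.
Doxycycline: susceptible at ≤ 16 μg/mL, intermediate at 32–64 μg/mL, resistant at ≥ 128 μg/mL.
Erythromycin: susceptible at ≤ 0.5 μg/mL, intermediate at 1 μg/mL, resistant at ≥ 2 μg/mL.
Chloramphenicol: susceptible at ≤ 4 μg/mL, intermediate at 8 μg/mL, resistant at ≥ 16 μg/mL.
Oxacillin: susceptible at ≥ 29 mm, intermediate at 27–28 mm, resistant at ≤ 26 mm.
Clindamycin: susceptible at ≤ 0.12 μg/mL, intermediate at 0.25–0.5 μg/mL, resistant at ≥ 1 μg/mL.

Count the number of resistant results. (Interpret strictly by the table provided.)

3

Moxifloxacin (21 mm) ≥ 20 mm → Susceptible
Doxycycline: 128 μg/mL is ≥ 128 μg/mL — Resistant
Erythromycin: 8 μg/mL is ≥ 2 μg/mL → Resistant
Oxacillin (27 mm) in 27–28 mm — Intermediate
Chloramphenicol (8 μg/mL) = 8 μg/mL — I
Clindamycin 32 μg/mL: ≥ 1 μg/mL — R
Resistant: 3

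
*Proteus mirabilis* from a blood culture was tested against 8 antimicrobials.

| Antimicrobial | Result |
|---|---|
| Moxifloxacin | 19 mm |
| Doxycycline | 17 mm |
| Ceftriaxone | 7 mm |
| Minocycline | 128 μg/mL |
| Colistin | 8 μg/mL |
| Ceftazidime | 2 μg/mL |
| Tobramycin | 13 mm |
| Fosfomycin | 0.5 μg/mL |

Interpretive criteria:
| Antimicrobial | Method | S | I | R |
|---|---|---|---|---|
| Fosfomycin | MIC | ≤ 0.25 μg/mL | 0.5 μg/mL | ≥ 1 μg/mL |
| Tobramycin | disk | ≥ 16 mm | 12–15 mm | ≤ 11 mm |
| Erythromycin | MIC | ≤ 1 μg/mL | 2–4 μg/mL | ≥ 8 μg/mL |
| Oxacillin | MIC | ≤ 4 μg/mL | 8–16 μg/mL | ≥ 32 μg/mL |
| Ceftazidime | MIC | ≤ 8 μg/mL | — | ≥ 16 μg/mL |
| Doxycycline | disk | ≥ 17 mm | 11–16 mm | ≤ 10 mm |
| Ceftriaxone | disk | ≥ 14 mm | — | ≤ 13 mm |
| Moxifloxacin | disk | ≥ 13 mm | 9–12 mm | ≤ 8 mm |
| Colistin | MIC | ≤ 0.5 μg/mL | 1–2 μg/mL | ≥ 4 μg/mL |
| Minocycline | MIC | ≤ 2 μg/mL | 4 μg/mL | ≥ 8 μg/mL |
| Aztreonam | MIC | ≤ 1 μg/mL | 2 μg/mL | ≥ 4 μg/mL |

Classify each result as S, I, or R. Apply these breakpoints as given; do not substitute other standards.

Moxifloxacin 19 mm: ≥ 13 mm → Susceptible
Doxycycline: 17 mm is ≥ 17 mm — S
Ceftriaxone (7 mm) ≤ 13 mm — resistant
Minocycline: 128 μg/mL is ≥ 8 μg/mL → R
Colistin: 8 μg/mL is ≥ 4 μg/mL — Resistant
Ceftazidime 2 μg/mL: ≤ 8 μg/mL ⇒ S
Tobramycin (13 mm) in 12–15 mm → intermediate
Fosfomycin: 0.5 μg/mL is = 0.5 μg/mL ⇒ I

S, S, R, R, R, S, I, I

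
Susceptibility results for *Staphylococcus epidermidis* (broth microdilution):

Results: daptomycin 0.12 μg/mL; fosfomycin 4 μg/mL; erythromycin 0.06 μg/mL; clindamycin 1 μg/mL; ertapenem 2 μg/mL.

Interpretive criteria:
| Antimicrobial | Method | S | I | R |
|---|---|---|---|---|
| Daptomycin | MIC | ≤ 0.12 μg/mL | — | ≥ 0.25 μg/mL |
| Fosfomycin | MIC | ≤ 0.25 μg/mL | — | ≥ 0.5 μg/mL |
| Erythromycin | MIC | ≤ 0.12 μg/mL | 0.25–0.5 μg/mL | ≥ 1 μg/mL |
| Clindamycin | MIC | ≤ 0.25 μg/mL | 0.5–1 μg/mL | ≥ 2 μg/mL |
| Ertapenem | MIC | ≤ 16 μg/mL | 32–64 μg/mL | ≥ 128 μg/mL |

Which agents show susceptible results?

daptomycin, erythromycin, ertapenem

Daptomycin (0.12 μg/mL) ≤ 0.12 μg/mL — susceptible
Fosfomycin (4 μg/mL) ≥ 0.5 μg/mL ⇒ resistant
Erythromycin (0.06 μg/mL) ≤ 0.12 μg/mL — S
Clindamycin: 1 μg/mL is in 0.5–1 μg/mL ⇒ intermediate
Ertapenem (2 μg/mL) ≤ 16 μg/mL — susceptible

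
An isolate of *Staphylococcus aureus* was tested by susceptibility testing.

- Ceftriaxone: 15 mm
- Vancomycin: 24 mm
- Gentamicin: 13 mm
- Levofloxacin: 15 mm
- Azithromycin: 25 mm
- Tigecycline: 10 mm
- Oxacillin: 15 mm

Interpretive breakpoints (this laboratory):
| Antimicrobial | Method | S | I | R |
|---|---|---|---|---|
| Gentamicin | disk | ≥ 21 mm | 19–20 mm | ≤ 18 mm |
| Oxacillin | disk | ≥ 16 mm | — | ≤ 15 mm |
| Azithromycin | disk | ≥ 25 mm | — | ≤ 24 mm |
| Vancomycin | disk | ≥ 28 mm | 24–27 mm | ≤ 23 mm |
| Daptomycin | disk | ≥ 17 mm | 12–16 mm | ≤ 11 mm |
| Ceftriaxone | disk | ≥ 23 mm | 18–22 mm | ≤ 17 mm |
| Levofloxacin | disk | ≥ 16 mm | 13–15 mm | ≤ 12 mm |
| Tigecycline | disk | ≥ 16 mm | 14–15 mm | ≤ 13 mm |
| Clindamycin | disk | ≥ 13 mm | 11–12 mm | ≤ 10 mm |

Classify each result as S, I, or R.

Ceftriaxone: 15 mm is ≤ 17 mm → R
Vancomycin (24 mm) in 24–27 mm → intermediate
Gentamicin (13 mm) ≤ 18 mm → R
Levofloxacin 15 mm: in 13–15 mm → I
Azithromycin: 25 mm is ≥ 25 mm → Susceptible
Tigecycline 10 mm: ≤ 13 mm ⇒ Resistant
Oxacillin 15 mm: ≤ 15 mm — resistant

R, I, R, I, S, R, R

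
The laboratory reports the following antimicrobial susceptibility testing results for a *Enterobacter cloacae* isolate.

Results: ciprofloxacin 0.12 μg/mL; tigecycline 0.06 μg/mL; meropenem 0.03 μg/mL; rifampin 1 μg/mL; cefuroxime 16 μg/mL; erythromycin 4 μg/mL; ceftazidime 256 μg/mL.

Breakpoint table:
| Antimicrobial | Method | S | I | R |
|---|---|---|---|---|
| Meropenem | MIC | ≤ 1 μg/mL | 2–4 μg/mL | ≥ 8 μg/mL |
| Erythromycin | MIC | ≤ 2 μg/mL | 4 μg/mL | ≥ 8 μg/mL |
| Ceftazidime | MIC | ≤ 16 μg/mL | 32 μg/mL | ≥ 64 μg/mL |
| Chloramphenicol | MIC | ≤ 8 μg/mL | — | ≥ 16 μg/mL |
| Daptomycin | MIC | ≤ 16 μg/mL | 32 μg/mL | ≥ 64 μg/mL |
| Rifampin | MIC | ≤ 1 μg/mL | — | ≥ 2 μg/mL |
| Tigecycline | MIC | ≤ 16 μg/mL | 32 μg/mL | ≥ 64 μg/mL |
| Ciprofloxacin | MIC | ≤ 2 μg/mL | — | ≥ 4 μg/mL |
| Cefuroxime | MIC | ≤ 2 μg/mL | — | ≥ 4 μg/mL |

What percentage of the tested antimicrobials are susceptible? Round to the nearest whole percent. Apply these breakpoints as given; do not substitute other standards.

Ciprofloxacin (0.12 μg/mL) ≤ 2 μg/mL → S
Tigecycline (0.06 μg/mL) ≤ 16 μg/mL → Susceptible
Meropenem 0.03 μg/mL: ≤ 1 μg/mL ⇒ susceptible
Rifampin 1 μg/mL: ≤ 1 μg/mL ⇒ susceptible
Cefuroxime (16 μg/mL) ≥ 4 μg/mL → resistant
Erythromycin 4 μg/mL: = 4 μg/mL → I
Ceftazidime 256 μg/mL: ≥ 64 μg/mL — resistant
Susceptible: 4/7

57%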